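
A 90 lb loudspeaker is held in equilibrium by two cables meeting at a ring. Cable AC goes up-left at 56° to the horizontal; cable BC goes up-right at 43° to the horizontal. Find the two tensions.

ΣF_x = 0: −T_AC·cos56° + T_BC·cos43° = 0 → T_BC = 0.7646·T_AC.
ΣF_y = 0: T_AC·sin56° + T_BC·sin43° = 90.
Substitute: T_AC·(0.829038 + 0.7646·0.681998) = 90 → T_AC = 66.6423 ≈ 66.64 lb.
Then T_BC = 0.7646 × 66.6423 = 50.95 lb.

T_AC = 66.64 lb, T_BC = 50.95 lb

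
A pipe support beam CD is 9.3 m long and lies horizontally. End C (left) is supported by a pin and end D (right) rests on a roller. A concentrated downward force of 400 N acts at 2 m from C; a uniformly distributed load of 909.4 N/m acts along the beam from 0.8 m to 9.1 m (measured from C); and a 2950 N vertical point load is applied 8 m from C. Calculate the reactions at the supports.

C_x = 0, C_y = 4257 N, D_y = 6641 N

Resultant of the distributed load: 909.4 × 8.3 = 7548.02 N at 4.95 m from C.
ΣM about C: D_y·9.3 − 400·2 − (909.4·8.3)·4.95 − 2950·8 = 0 → D_y = 61762.699/9.3 = 6641.15 ≈ 6641 N.
ΣF_y = 0: C_y + 6641.15 − 400 − 909.4·8.3 − 2950 = 0 → C_y = 4257 N.
ΣF_x = 0: no horizontal applied forces, so C_x = 0.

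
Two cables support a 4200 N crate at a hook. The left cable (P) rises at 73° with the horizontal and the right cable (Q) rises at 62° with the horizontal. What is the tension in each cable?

T_P = 2789 N, T_Q = 1737 N

ΣF_x = 0: −T_P·cos73° + T_Q·cos62° = 0 → T_Q = 0.622768·T_P.
ΣF_y = 0: T_P·sin73° + T_Q·sin62° = 4200.
Substitute: T_P·(0.956305 + 0.622768·0.882948) = 4200 → T_P = 2788.52 ≈ 2789 N.
Then T_Q = 0.622768 × 2788.52 = 1737 N.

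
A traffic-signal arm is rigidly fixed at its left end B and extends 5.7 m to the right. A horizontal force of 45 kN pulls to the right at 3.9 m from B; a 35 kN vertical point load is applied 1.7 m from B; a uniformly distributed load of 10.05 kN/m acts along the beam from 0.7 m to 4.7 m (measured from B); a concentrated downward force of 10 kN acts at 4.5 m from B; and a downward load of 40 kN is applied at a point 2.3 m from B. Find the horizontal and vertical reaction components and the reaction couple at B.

B_x = -45.00 kN, B_y = 125.2 kN, M_B = 305.0 kN·m

Resultant of the distributed load: 10.05 × 4 = 40.2 kN at 2.7 m from B.
ΣF_x = 0: B_x + 45 = 0 → B_x = -45.00 kN.
ΣF_y = 0: B_y − 35 − 10.05·4 − 10 − 40 = 0 → B_y = 125.2 kN.
ΣM about B: M_B − 35·1.7 − (10.05·4)·2.7 − 10·4.5 − 40·2.3 = 0 → M_B = 305.0 kN·m.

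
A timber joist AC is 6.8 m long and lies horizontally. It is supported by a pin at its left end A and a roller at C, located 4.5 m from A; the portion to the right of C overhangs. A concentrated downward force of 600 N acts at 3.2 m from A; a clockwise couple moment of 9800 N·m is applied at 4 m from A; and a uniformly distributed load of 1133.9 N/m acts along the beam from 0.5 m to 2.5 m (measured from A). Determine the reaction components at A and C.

A_x = 0, A_y = -492.6 N, C_y = 3360 N

Resultant of the distributed load: 1133.9 × 2 = 2267.8 N at 1.5 m from A.
Moments about A: C_y·4.5 − 600·3.2 − 9800 − (1133.9·2)·1.5 = 0 → C_y = 15121.7/4.5 = 3360.38 ≈ 3360 N.
ΣF_y = 0: A_y + 3360.38 − 600 − 1133.9·2 = 0 → A_y = -492.6 N.
ΣF_x = 0: no horizontal applied forces, so A_x = 0.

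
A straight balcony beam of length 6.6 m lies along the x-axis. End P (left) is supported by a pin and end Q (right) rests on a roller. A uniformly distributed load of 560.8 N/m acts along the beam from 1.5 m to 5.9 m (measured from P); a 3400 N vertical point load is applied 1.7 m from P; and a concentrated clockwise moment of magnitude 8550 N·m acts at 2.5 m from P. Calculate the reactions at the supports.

P_x = 0, P_y = 2313 N, Q_y = 3555 N

Resultant of the distributed load: 560.8 × 4.4 = 2467.52 N at 3.7 m from P.
Moments about P: Q_y·6.6 − (560.8·4.4)·3.7 − 3400·1.7 − 8550 = 0 → Q_y = 23459.824/6.6 = 3554.52 ≈ 3555 N.
ΣF_y = 0: P_y + 3554.52 − 560.8·4.4 − 3400 = 0 → P_y = 2313 N.
ΣF_x = 0: no horizontal applied forces, so P_x = 0.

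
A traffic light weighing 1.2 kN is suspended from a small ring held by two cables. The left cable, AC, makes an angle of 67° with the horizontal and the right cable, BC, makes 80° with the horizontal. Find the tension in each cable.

T_AC = 0.3826 kN, T_BC = 0.8609 kN

ΣF_x = 0: −T_AC·cos67° + T_BC·cos80° = 0 → T_BC = 2.25013·T_AC.
ΣF_y = 0: T_AC·sin67° + T_BC·sin80° = 1.2.
Substitute: T_AC·(0.920505 + 2.25013·0.984808) = 1.2 → T_AC = 0.382598 ≈ 0.3826 kN.
Then T_BC = 2.25013 × 0.382598 = 0.8609 kN.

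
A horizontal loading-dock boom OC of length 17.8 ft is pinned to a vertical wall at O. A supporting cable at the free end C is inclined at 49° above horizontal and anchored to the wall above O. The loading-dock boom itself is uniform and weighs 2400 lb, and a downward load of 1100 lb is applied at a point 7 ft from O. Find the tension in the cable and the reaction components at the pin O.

ΣM about O: T·sin49°·17.8 − 2400·8.9 − 1100·7 = 0 → T = 29060/(17.8·0.75471) = 2163.19 ≈ 2163 lb.
ΣF_x = 0: O_x − T·cos49° = 0 → O_x = 2163.19 × 0.656059 = 1419 lb.
ΣF_y = 0: O_y + T·sin49° − 2400 − 1100 = 0 → O_y = 3500 − 2163.19 × 0.75471 = 1867 lb.

T = 2163 lb, O_x = 1419 lb, O_y = 1867 lb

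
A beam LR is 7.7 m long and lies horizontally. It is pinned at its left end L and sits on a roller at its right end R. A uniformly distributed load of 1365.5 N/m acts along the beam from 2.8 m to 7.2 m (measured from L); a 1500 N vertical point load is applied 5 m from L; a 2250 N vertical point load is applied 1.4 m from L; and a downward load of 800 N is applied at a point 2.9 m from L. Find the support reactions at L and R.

L_x = 0, L_y = 4972 N, R_y = 5586 N

Resultant of the distributed load: 1365.5 × 4.4 = 6008.2 N at 5 m from L.
Moments about L: R_y·7.7 − (1365.5·4.4)·5 − 1500·5 − 2250·1.4 − 800·2.9 = 0 → R_y = 43011/7.7 = 5585.84 ≈ 5586 N.
ΣF_y = 0: L_y + 5585.84 − 1365.5·4.4 − 1500 − 2250 − 800 = 0 → L_y = 4972 N.
ΣF_x = 0: no horizontal applied forces, so L_x = 0.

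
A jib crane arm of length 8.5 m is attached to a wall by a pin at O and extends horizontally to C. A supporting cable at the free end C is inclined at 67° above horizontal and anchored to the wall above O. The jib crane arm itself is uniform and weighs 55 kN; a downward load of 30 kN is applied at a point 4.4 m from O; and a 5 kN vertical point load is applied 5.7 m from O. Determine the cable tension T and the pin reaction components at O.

T = 50.39 kN, O_x = 19.69 kN, O_y = 43.62 kN

ΣM about O: T·sin67°·8.5 − 55·4.25 − 30·4.4 − 5·5.7 = 0 → T = 394.25/(8.5·0.920505) = 50.3879 ≈ 50.39 kN.
ΣF_x = 0: O_x − T·cos67° = 0 → O_x = 50.3879 × 0.390731 = 19.69 kN.
ΣF_y = 0: O_y + T·sin67° − 55 − 30 − 5 = 0 → O_y = 90 − 50.3879 × 0.920505 = 43.62 kN.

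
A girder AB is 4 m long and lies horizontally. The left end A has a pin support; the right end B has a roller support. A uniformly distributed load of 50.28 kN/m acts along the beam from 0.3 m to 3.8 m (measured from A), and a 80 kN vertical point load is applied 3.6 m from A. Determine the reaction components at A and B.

Resultant of the distributed load: 50.28 × 3.5 = 175.98 kN at 2.05 m from A.
Moments about A: B_y·4 − (50.28·3.5)·2.05 − 80·3.6 = 0 → B_y = 648.759/4 = 162.19 ≈ 162.2 kN.
ΣF_y = 0: A_y + 162.19 − 50.28·3.5 − 80 = 0 → A_y = 93.79 kN.
ΣF_x = 0: no horizontal applied forces, so A_x = 0.

A_x = 0, A_y = 93.79 kN, B_y = 162.2 kN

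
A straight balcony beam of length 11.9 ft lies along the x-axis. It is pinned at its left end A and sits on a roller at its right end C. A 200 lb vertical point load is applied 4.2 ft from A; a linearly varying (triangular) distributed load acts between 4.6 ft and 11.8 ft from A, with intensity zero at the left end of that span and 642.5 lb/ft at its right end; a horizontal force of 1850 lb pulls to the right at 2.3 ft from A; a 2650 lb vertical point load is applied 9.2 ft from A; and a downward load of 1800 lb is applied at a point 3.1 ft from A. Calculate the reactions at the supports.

Resultant of the triangular load: ½ × 642.5 × 7.2 = 2313 lb, acting at 9.4 ft from A (one-third of the span from the peak).
ΣM about A: C_y·11.9 − 200·4.2 − (½·642.5·7.2)·9.4 − 2650·9.2 − 1800·3.1 = 0 → C_y = 52542.2/11.9 = 4415.31 ≈ 4415 lb.
ΣF_y = 0: A_y + 4415.31 − 200 − ½·642.5·7.2 − 2650 − 1800 = 0 → A_y = 2548 lb.
ΣF_x = 0: A_x + 1850 = 0 → A_x = -1850 lb.

A_x = -1850 lb, A_y = 2548 lb, C_y = 4415 lb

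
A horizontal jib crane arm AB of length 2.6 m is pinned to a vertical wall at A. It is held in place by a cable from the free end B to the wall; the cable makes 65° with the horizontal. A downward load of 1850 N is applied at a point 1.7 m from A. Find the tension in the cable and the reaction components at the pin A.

ΣM about A: T·sin65°·2.6 − 1850·1.7 = 0 → T = 3145/(2.6·0.906308) = 1334.66 ≈ 1335 N.
ΣF_x = 0: A_x − T·cos65° = 0 → A_x = 1334.66 × 0.422618 = 564.1 N.
ΣF_y = 0: A_y + T·sin65° − 1850 = 0 → A_y = 1850 − 1334.66 × 0.906308 = 640.4 N.

T = 1335 N, A_x = 564.1 N, A_y = 640.4 N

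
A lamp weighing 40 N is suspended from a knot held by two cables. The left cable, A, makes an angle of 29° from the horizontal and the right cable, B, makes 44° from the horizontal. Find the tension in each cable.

T_A = 30.09 N, T_B = 36.58 N

ΣF_x = 0: −T_A·cos29° + T_B·cos44° = 0 → T_B = 1.21586·T_A.
ΣF_y = 0: T_A·sin29° + T_B·sin44° = 40.
Substitute: T_A·(0.48481 + 1.21586·0.694658) = 40 → T_A = 30.0884 ≈ 30.09 N.
Then T_B = 1.21586 × 30.0884 = 36.58 N.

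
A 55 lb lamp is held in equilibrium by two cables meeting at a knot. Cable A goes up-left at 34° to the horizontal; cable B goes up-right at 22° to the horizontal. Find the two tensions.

T_A = 61.51 lb, T_B = 55.00 lb

ΣF_x = 0: −T_A·cos34° + T_B·cos22° = 0 → T_B = 0.894146·T_A.
ΣF_y = 0: T_A·sin34° + T_B·sin22° = 55.
Substitute: T_A·(0.559193 + 0.894146·0.374607) = 55 → T_A = 61.5112 ≈ 61.51 lb.
Then T_B = 0.894146 × 61.5112 = 55.00 lb.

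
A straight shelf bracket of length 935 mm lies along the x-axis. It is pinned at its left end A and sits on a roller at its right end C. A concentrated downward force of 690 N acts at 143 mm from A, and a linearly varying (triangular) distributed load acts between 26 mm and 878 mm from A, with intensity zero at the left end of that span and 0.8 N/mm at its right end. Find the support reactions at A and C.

A_x = 0, A_y = 708.8 N, C_y = 322.0 N

Resultant of the triangular load: ½ × 0.8 × 852 = 340.8 N, acting at 594 mm from A (one-third of the span from the peak).
Taking moments about A: C_y·935 − 690·143 − (½·0.8·852)·594 = 0 → C_y = 301105.2/935 = 322.038 ≈ 322.0 N.
ΣF_y = 0: A_y + 322.038 − 690 − ½·0.8·852 = 0 → A_y = 708.8 N.
ΣF_x = 0: no horizontal applied forces, so A_x = 0.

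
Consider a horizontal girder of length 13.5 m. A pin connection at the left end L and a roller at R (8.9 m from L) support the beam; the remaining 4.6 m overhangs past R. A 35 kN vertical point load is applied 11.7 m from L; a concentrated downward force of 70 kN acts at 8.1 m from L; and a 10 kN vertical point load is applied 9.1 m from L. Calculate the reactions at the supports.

Taking moments about L: R_y·8.9 − 35·11.7 − 70·8.1 − 10·9.1 = 0 → R_y = 1067.5/8.9 = 119.944 ≈ 119.9 kN.
ΣF_y = 0: L_y + 119.944 − 35 − 70 − 10 = 0 → L_y = -4.944 kN.
ΣF_x = 0: no horizontal applied forces, so L_x = 0.

L_x = 0, L_y = -4.944 kN, R_y = 119.9 kN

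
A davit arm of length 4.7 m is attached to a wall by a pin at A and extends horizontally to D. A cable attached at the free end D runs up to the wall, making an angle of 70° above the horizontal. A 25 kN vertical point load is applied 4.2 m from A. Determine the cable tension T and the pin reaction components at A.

T = 23.77 kN, A_x = 8.131 kN, A_y = 2.660 kN

ΣM about A: T·sin70°·4.7 − 25·4.2 = 0 → T = 105/(4.7·0.939693) = 23.7742 ≈ 23.77 kN.
ΣF_x = 0: A_x − T·cos70° = 0 → A_x = 23.7742 × 0.34202 = 8.131 kN.
ΣF_y = 0: A_y + T·sin70° − 25 = 0 → A_y = 25 − 23.7742 × 0.939693 = 2.660 kN.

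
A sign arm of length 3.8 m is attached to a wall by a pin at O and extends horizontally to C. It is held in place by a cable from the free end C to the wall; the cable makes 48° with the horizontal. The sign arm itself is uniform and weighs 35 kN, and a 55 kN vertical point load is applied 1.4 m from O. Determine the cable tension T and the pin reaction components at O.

T = 50.82 kN, O_x = 34.00 kN, O_y = 52.24 kN

ΣM about O: T·sin48°·3.8 − 35·1.9 − 55·1.4 = 0 → T = 143.5/(3.8·0.743145) = 50.8153 ≈ 50.82 kN.
ΣF_x = 0: O_x − T·cos48° = 0 → O_x = 50.8153 × 0.669131 = 34.00 kN.
ΣF_y = 0: O_y + T·sin48° − 35 − 55 = 0 → O_y = 90 − 50.8153 × 0.743145 = 52.24 kN.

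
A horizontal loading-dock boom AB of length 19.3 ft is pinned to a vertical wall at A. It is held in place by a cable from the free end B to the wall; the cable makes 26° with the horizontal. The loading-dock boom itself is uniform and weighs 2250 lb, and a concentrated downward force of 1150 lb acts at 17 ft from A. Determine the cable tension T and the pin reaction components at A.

ΣM about A: T·sin26°·19.3 − 2250·9.65 − 1150·17 = 0 → T = 41262.5/(19.3·0.438371) = 4877.04 ≈ 4877 lb.
ΣF_x = 0: A_x − T·cos26° = 0 → A_x = 4877.04 × 0.898794 = 4383 lb.
ΣF_y = 0: A_y + T·sin26° − 2250 − 1150 = 0 → A_y = 3400 − 4877.04 × 0.438371 = 1262 lb.

T = 4877 lb, A_x = 4383 lb, A_y = 1262 lb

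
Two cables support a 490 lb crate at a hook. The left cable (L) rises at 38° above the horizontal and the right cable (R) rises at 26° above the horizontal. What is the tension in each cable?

T_L = 490.0 lb, T_R = 429.6 lb

ΣF_x = 0: −T_L·cos38° + T_R·cos26° = 0 → T_R = 0.876742·T_L.
ΣF_y = 0: T_L·sin38° + T_R·sin26° = 490.
Substitute: T_L·(0.615661 + 0.876742·0.438371) = 490 → T_L = 490.0 lb.
Then T_R = 0.876742 × 490 = 429.6 lb.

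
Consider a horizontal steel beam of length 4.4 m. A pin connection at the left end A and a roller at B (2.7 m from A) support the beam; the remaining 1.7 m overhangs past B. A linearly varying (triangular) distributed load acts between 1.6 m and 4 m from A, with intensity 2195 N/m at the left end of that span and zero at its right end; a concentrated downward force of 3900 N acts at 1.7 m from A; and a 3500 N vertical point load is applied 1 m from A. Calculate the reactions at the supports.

A_x = 0, A_y = 3941 N, B_y = 6093 N

Resultant of the triangular load: ½ × 2195 × 2.4 = 2634 N, acting at 2.4 m from A (one-third of the span from the peak).
Moments about A: B_y·2.7 − (½·2195·2.4)·2.4 − 3900·1.7 − 3500·1 = 0 → B_y = 16451.6/2.7 = 6093.19 ≈ 6093 N.
ΣF_y = 0: A_y + 6093.19 − ½·2195·2.4 − 3900 − 3500 = 0 → A_y = 3941 N.
ΣF_x = 0: no horizontal applied forces, so A_x = 0.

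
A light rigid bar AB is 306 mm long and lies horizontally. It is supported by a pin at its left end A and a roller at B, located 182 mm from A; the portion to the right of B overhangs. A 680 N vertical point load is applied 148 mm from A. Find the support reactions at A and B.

ΣM about A: B_y·182 − 680·148 = 0 → B_y = 100640/182 = 552.967 ≈ 553.0 N.
ΣF_y = 0: A_y + 552.967 − 680 = 0 → A_y = 127.0 N.
ΣF_x = 0: no horizontal applied forces, so A_x = 0.

A_x = 0, A_y = 127.0 N, B_y = 553.0 N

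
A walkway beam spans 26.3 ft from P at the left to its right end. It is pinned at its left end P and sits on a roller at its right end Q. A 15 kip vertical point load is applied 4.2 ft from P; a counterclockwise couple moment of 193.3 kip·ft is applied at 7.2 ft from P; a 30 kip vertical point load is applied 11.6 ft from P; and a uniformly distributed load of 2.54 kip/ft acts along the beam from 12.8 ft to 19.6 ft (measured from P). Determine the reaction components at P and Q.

Resultant of the distributed load: 2.54 × 6.8 = 17.272 kip at 16.2 ft from P.
Taking moments about P: Q_y·26.3 − 15·4.2 + 193.3 − 30·11.6 − (2.54·6.8)·16.2 = 0 → Q_y = 497.5064/26.3 = 18.9166 ≈ 18.92 kip.
ΣF_y = 0: P_y + 18.9166 − 15 − 30 − 2.54·6.8 = 0 → P_y = 43.36 kip.
ΣF_x = 0: no horizontal applied forces, so P_x = 0.

P_x = 0, P_y = 43.36 kip, Q_y = 18.92 kip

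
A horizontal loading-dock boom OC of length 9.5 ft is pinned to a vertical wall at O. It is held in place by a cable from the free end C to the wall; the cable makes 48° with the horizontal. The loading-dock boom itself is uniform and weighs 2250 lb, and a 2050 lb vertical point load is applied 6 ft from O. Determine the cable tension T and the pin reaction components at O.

T = 3256 lb, O_x = 2179 lb, O_y = 1880 lb

ΣM about O: T·sin48°·9.5 − 2250·4.75 − 2050·6 = 0 → T = 22987.5/(9.5·0.743145) = 3256.08 ≈ 3256 lb.
ΣF_x = 0: O_x − T·cos48° = 0 → O_x = 3256.08 × 0.669131 = 2179 lb.
ΣF_y = 0: O_y + T·sin48° − 2250 − 2050 = 0 → O_y = 4300 − 3256.08 × 0.743145 = 1880 lb.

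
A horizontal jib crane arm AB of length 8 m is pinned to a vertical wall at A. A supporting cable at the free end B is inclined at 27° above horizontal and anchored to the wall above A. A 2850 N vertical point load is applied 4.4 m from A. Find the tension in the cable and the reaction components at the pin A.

T = 3453 N, A_x = 3076 N, A_y = 1282 N

ΣM about A: T·sin27°·8 − 2850·4.4 = 0 → T = 12540/(8·0.45399) = 3452.72 ≈ 3453 N.
ΣF_x = 0: A_x − T·cos27° = 0 → A_x = 3452.72 × 0.891007 = 3076 N.
ΣF_y = 0: A_y + T·sin27° − 2850 = 0 → A_y = 2850 − 3452.72 × 0.45399 = 1282 N.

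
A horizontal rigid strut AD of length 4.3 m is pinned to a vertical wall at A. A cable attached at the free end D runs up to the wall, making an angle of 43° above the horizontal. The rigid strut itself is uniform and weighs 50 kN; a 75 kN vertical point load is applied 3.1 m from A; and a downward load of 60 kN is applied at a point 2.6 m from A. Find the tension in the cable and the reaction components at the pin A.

T = 169.1 kN, A_x = 123.7 kN, A_y = 69.65 kN

ΣM about A: T·sin43°·4.3 − 50·2.15 − 75·3.1 − 60·2.6 = 0 → T = 496/(4.3·0.681998) = 169.134 ≈ 169.1 kN.
ΣF_x = 0: A_x − T·cos43° = 0 → A_x = 169.134 × 0.731354 = 123.7 kN.
ΣF_y = 0: A_y + T·sin43° − 50 − 75 − 60 = 0 → A_y = 185 − 169.134 × 0.681998 = 69.65 kN.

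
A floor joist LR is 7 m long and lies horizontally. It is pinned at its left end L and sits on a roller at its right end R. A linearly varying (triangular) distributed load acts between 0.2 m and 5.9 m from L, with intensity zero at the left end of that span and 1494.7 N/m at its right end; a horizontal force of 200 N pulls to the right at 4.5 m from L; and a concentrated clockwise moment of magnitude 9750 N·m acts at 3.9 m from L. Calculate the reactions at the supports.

L_x = -200.0 N, L_y = 432.8 N, R_y = 3827 N

Resultant of the triangular load: ½ × 1494.7 × 5.7 = 4259.895 N, acting at 4 m from L (one-third of the span from the peak).
Taking moments about L: R_y·7 − (½·1494.7·5.7)·4 − 9750 = 0 → R_y = 26789.58/7 = 3827.08 ≈ 3827 N.
ΣF_y = 0: L_y + 3827.08 − ½·1494.7·5.7 = 0 → L_y = 432.8 N.
ΣF_x = 0: L_x + 200 = 0 → L_x = -200.0 N.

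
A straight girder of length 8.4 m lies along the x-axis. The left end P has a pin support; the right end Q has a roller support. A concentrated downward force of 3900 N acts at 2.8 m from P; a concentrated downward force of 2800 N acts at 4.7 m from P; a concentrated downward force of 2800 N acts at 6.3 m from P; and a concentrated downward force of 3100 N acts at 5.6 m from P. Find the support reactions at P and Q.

Taking moments about P: Q_y·8.4 − 3900·2.8 − 2800·4.7 − 2800·6.3 − 3100·5.6 = 0 → Q_y = 59080/8.4 = 7033.33 ≈ 7033 N.
ΣF_y = 0: P_y + 7033.33 − 3900 − 2800 − 2800 − 3100 = 0 → P_y = 5567 N.
ΣF_x = 0: no horizontal applied forces, so P_x = 0.

P_x = 0, P_y = 5567 N, Q_y = 7033 N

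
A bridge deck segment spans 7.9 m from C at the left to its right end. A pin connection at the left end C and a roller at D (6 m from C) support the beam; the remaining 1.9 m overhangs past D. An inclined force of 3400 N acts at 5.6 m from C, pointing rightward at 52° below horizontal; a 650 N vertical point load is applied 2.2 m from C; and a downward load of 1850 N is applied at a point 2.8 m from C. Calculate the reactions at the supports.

Taking moments about C: D_y·6 − 3400·sin52°·5.6 − 650·2.2 − 1850·2.8 = 0 → D_y = 21613.7/6 = 3602.28 ≈ 3602 N.
ΣF_y = 0: C_y + 3602.28 − 3400·sin52° − 650 − 1850 = 0 → C_y = 1577 N.
ΣF_x = 0: C_x + 3400·cos52° = 0 → C_x = -2093 N.

C_x = -2093 N, C_y = 1577 N, D_y = 3602 N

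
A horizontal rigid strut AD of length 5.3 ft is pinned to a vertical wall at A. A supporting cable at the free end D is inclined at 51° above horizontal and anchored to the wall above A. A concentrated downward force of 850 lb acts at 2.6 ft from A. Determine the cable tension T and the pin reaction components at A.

T = 536.6 lb, A_x = 337.7 lb, A_y = 433.0 lb

ΣM about A: T·sin51°·5.3 − 850·2.6 = 0 → T = 2210/(5.3·0.777146) = 536.554 ≈ 536.6 lb.
ΣF_x = 0: A_x − T·cos51° = 0 → A_x = 536.554 × 0.62932 = 337.7 lb.
ΣF_y = 0: A_y + T·sin51° − 850 = 0 → A_y = 850 − 536.554 × 0.777146 = 433.0 lb.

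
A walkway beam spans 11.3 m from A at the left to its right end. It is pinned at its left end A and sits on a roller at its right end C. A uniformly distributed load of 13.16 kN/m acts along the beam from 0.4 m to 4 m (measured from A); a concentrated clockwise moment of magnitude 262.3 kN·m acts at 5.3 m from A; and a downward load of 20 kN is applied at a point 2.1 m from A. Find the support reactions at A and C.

Resultant of the distributed load: 13.16 × 3.6 = 47.376 kN at 2.2 m from A.
ΣM about A: C_y·11.3 − (13.16·3.6)·2.2 − 262.3 − 20·2.1 = 0 → C_y = 408.5272/11.3 = 36.1528 ≈ 36.15 kN.
ΣF_y = 0: A_y + 36.1528 − 13.16·3.6 − 20 = 0 → A_y = 31.22 kN.
ΣF_x = 0: no horizontal applied forces, so A_x = 0.

A_x = 0, A_y = 31.22 kN, C_y = 36.15 kN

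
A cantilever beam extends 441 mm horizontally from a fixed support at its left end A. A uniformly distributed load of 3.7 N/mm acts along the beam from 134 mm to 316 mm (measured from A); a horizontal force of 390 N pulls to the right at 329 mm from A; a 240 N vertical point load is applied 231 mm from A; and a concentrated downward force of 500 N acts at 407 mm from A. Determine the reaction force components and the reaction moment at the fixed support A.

A_x = -390.0 N, A_y = 1413 N, M_A = 410500 N·mm

Resultant of the distributed load: 3.7 × 182 = 673.4 N at 225 mm from A.
ΣF_x = 0: A_x + 390 = 0 → A_x = -390.0 N.
ΣF_y = 0: A_y − 3.7·182 − 240 − 500 = 0 → A_y = 1413 N.
ΣM about A: M_A − (3.7·182)·225 − 240·231 − 500·407 = 0 → M_A = 410500 N·mm.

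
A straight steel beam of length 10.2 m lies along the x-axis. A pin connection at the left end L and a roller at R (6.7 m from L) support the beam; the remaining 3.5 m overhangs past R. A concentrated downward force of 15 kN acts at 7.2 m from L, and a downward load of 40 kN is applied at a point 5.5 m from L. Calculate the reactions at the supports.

L_x = 0, L_y = 6.045 kN, R_y = 48.96 kN

ΣM about L: R_y·6.7 − 15·7.2 − 40·5.5 = 0 → R_y = 328/6.7 = 48.9552 ≈ 48.96 kN.
ΣF_y = 0: L_y + 48.9552 − 15 − 40 = 0 → L_y = 6.045 kN.
ΣF_x = 0: no horizontal applied forces, so L_x = 0.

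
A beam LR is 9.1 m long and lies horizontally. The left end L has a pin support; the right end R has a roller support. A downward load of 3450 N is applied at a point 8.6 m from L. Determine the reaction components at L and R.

L_x = 0, L_y = 189.6 N, R_y = 3260 N

ΣM about L: R_y·9.1 − 3450·8.6 = 0 → R_y = 29670/9.1 = 3260.44 ≈ 3260 N.
ΣF_y = 0: L_y + 3260.44 − 3450 = 0 → L_y = 189.6 N.
ΣF_x = 0: no horizontal applied forces, so L_x = 0.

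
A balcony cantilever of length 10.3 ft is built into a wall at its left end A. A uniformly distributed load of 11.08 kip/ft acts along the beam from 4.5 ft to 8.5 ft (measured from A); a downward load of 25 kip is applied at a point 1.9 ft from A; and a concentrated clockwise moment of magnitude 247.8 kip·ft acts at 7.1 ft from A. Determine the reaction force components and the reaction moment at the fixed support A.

A_x = 0, A_y = 69.32 kip, M_A = 583.4 kip·ft

Resultant of the distributed load: 11.08 × 4 = 44.32 kip at 6.5 ft from A.
ΣF_x = 0: A_x = 0.
ΣF_y = 0: A_y − 11.08·4 − 25 = 0 → A_y = 69.32 kip.
ΣM about A: M_A − (11.08·4)·6.5 − 25·1.9 − 247.8 = 0 → M_A = 583.4 kip·ft.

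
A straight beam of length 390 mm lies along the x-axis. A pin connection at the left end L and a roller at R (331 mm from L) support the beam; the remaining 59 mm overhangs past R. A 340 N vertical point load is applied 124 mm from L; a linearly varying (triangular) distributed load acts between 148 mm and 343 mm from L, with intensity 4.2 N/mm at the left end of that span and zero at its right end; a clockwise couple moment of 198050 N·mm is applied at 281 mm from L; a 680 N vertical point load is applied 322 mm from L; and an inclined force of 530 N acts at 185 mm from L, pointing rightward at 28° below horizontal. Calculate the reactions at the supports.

Resultant of the triangular load: ½ × 4.2 × 195 = 409.5 N, acting at 213 mm from L (one-third of the span from the peak).
Taking moments about L: R_y·331 − 340·124 − (½·4.2·195)·213 − 198050 − 680·322 − 530·sin28°·185 = 0 → R_y = 592425/331 = 1789.8 ≈ 1790 N.
ΣF_y = 0: L_y + 1789.8 − 340 − ½·4.2·195 − 680 − 530·sin28° = 0 → L_y = -111.5 N.
ΣF_x = 0: L_x + 530·cos28° = 0 → L_x = -468.0 N.

L_x = -468.0 N, L_y = -111.5 N, R_y = 1790 N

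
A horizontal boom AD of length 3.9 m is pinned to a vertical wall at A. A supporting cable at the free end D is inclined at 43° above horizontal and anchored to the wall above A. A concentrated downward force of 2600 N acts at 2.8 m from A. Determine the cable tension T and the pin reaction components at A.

ΣM about A: T·sin43°·3.9 − 2600·2.8 = 0 → T = 7280/(3.9·0.681998) = 2737.06 ≈ 2737 N.
ΣF_x = 0: A_x − T·cos43° = 0 → A_x = 2737.06 × 0.731354 = 2002 N.
ΣF_y = 0: A_y + T·sin43° − 2600 = 0 → A_y = 2600 − 2737.06 × 0.681998 = 733.3 N.

T = 2737 N, A_x = 2002 N, A_y = 733.3 N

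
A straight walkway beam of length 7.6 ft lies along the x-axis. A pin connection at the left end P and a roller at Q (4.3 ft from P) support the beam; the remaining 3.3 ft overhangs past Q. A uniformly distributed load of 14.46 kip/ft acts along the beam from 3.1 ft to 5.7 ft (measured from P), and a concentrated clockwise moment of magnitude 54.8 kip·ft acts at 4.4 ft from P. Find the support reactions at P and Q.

P_x = 0, P_y = -13.62 kip, Q_y = 51.21 kip

Resultant of the distributed load: 14.46 × 2.6 = 37.596 kip at 4.4 ft from P.
Moments about P: Q_y·4.3 − (14.46·2.6)·4.4 − 54.8 = 0 → Q_y = 220.2224/4.3 = 51.2145 ≈ 51.21 kip.
ΣF_y = 0: P_y + 51.2145 − 14.46·2.6 = 0 → P_y = -13.62 kip.
ΣF_x = 0: no horizontal applied forces, so P_x = 0.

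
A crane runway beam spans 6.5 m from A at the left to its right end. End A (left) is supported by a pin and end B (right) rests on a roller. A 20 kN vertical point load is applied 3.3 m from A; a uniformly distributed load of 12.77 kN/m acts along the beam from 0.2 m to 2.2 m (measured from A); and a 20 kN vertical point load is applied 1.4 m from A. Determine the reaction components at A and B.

Resultant of the distributed load: 12.77 × 2 = 25.54 kN at 1.2 m from A.
Taking moments about A: B_y·6.5 − 20·3.3 − (12.77·2)·1.2 − 20·1.4 = 0 → B_y = 124.648/6.5 = 19.1766 ≈ 19.18 kN.
ΣF_y = 0: A_y + 19.1766 − 20 − 12.77·2 − 20 = 0 → A_y = 46.36 kN.
ΣF_x = 0: no horizontal applied forces, so A_x = 0.

A_x = 0, A_y = 46.36 kN, B_y = 19.18 kN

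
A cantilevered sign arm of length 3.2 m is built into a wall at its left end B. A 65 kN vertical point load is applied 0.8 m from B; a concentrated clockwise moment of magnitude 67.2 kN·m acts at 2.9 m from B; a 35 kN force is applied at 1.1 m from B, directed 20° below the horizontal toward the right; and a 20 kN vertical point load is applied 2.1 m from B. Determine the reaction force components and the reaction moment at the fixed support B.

ΣF_x = 0: B_x + 35·cos20° = 0 → B_x = -32.89 kN.
ΣF_y = 0: B_y − 65 − 35·sin20° − 20 = 0 → B_y = 96.97 kN.
ΣM about B: M_B − 65·0.8 − 67.2 − 35·sin20°·1.1 − 20·2.1 = 0 → M_B = 174.4 kN·m.

B_x = -32.89 kN, B_y = 96.97 kN, M_B = 174.4 kN·m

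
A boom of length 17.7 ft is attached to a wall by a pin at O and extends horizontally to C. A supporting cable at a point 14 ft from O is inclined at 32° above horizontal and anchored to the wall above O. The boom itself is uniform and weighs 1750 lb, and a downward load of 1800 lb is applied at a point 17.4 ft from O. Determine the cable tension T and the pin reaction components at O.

ΣM about O: T·sin32°·14 − 1750·8.85 − 1800·17.4 = 0 → T = 46807.5/(14·0.529919) = 6309.25 ≈ 6309 lb.
ΣF_x = 0: O_x − T·cos32° = 0 → O_x = 6309.25 × 0.848048 = 5351 lb.
ΣF_y = 0: O_y + T·sin32° − 1750 − 1800 = 0 → O_y = 3550 − 6309.25 × 0.529919 = 206.6 lb.

T = 6309 lb, O_x = 5351 lb, O_y = 206.6 lb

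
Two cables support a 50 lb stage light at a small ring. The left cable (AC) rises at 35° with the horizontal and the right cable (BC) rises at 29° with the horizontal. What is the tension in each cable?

T_AC = 48.66 lb, T_BC = 45.57 lb

ΣF_x = 0: −T_AC·cos35° + T_BC·cos29° = 0 → T_BC = 0.936581·T_AC.
ΣF_y = 0: T_AC·sin35° + T_BC·sin29° = 50.
Substitute: T_AC·(0.573576 + 0.936581·0.48481) = 50 → T_AC = 48.6552 ≈ 48.66 lb.
Then T_BC = 0.936581 × 48.6552 = 45.57 lb.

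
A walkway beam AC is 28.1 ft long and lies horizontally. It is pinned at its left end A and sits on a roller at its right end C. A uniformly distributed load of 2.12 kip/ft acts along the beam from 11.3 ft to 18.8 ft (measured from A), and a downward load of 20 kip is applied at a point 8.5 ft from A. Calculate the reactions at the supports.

A_x = 0, A_y = 21.33 kip, C_y = 14.57 kip

Resultant of the distributed load: 2.12 × 7.5 = 15.9 kip at 15.05 ft from A.
Moments about A: C_y·28.1 − (2.12·7.5)·15.05 − 20·8.5 = 0 → C_y = 409.295/28.1 = 14.5657 ≈ 14.57 kip.
ΣF_y = 0: A_y + 14.5657 − 2.12·7.5 − 20 = 0 → A_y = 21.33 kip.
ΣF_x = 0: no horizontal applied forces, so A_x = 0.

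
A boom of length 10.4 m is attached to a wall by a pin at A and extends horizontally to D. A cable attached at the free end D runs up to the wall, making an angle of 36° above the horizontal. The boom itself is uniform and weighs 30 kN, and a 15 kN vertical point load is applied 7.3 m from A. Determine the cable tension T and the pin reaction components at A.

ΣM about A: T·sin36°·10.4 − 30·5.2 − 15·7.3 = 0 → T = 265.5/(10.4·0.587785) = 43.4323 ≈ 43.43 kN.
ΣF_x = 0: A_x − T·cos36° = 0 → A_x = 43.4323 × 0.809017 = 35.14 kN.
ΣF_y = 0: A_y + T·sin36° − 30 − 15 = 0 → A_y = 45 − 43.4323 × 0.587785 = 19.47 kN.

T = 43.43 kN, A_x = 35.14 kN, A_y = 19.47 kN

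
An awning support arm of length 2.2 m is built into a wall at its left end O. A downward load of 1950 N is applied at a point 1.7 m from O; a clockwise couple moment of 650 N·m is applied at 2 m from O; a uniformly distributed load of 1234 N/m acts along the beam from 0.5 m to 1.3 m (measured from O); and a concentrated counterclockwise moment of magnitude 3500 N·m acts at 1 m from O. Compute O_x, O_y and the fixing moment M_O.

Resultant of the distributed load: 1234 × 0.8 = 987.2 N at 0.9 m from O.
ΣF_x = 0: O_x = 0.
ΣF_y = 0: O_y − 1950 − 1234·0.8 = 0 → O_y = 2937 N.
ΣM about O: M_O − 1950·1.7 − 650 − (1234·0.8)·0.9 + 3500 = 0 → M_O = 1353 N·m.

O_x = 0, O_y = 2937 N, M_O = 1353 N·m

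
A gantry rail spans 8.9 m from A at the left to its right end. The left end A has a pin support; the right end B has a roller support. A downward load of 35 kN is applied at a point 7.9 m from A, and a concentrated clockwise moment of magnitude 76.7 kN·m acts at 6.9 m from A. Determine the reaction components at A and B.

A_x = 0, A_y = -4.685 kN, B_y = 39.69 kN

Moments about A: B_y·8.9 − 35·7.9 − 76.7 = 0 → B_y = 353.2/8.9 = 39.6854 ≈ 39.69 kN.
ΣF_y = 0: A_y + 39.6854 − 35 = 0 → A_y = -4.685 kN.
ΣF_x = 0: no horizontal applied forces, so A_x = 0.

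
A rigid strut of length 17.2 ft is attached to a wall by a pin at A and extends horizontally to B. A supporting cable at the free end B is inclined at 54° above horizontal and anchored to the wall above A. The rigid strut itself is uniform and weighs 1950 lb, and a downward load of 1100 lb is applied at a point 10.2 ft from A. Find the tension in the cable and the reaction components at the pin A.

T = 2011 lb, A_x = 1182 lb, A_y = 1423 lb

ΣM about A: T·sin54°·17.2 − 1950·8.6 − 1100·10.2 = 0 → T = 27990/(17.2·0.809017) = 2011.49 ≈ 2011 lb.
ΣF_x = 0: A_x − T·cos54° = 0 → A_x = 2011.49 × 0.587785 = 1182 lb.
ΣF_y = 0: A_y + T·sin54° − 1950 − 1100 = 0 → A_y = 3050 − 2011.49 × 0.809017 = 1423 lb.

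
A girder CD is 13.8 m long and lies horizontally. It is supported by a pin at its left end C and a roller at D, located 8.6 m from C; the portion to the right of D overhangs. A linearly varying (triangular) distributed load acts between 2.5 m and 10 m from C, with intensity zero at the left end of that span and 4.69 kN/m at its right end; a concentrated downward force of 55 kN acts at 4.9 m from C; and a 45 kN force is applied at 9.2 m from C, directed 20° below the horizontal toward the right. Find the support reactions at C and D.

C_x = -42.29 kN, C_y = 24.84 kN, D_y = 63.14 kN

Resultant of the triangular load: ½ × 4.69 × 7.5 = 17.5875 kN, acting at 7.5 m from C (one-third of the span from the peak).
Moments about C: D_y·8.6 − (½·4.69·7.5)·7.5 − 55·4.9 − 45·sin20°·9.2 = 0 → D_y = 543.003/8.6 = 63.1399 ≈ 63.14 kN.
ΣF_y = 0: C_y + 63.1399 − ½·4.69·7.5 − 55 − 45·sin20° = 0 → C_y = 24.84 kN.
ΣF_x = 0: C_x + 45·cos20° = 0 → C_x = -42.29 kN.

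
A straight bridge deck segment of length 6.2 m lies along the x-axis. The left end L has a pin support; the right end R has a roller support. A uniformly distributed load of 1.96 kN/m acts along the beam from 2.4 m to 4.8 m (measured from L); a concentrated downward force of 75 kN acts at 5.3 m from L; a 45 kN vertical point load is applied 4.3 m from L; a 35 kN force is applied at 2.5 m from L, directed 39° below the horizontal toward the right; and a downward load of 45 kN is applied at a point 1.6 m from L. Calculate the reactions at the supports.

Resultant of the distributed load: 1.96 × 2.4 = 4.704 kN at 3.6 m from L.
ΣM about L: R_y·6.2 − (1.96·2.4)·3.6 − 75·5.3 − 45·4.3 − 35·sin39°·2.5 − 45·1.6 = 0 → R_y = 735/6.2 = 118.548 ≈ 118.5 kN.
ΣF_y = 0: L_y + 118.548 − 1.96·2.4 − 75 − 45 − 35·sin39° − 45 = 0 → L_y = 73.18 kN.
ΣF_x = 0: L_x + 35·cos39° = 0 → L_x = -27.20 kN.

L_x = -27.20 kN, L_y = 73.18 kN, R_y = 118.5 kN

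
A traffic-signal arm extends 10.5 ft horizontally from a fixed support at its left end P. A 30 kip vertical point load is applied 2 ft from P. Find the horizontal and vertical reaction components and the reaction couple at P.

P_x = 0, P_y = 30.00 kip, M_P = 60.00 kip·ft

ΣF_x = 0: P_x = 0.
ΣF_y = 0: P_y − 30 = 0 → P_y = 30.00 kip.
ΣM about P: M_P − 30·2 = 0 → M_P = 60.00 kip·ft.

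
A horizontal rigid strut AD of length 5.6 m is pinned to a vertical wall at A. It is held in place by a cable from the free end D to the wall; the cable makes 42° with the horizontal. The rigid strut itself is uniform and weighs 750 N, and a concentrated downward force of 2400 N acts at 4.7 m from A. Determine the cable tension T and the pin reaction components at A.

T = 3571 N, A_x = 2654 N, A_y = 760.7 N

ΣM about A: T·sin42°·5.6 − 750·2.8 − 2400·4.7 = 0 → T = 13380/(5.6·0.669131) = 3570.73 ≈ 3571 N.
ΣF_x = 0: A_x − T·cos42° = 0 → A_x = 3570.73 × 0.743145 = 2654 N.
ΣF_y = 0: A_y + T·sin42° − 750 − 2400 = 0 → A_y = 3150 − 3570.73 × 0.669131 = 760.7 N.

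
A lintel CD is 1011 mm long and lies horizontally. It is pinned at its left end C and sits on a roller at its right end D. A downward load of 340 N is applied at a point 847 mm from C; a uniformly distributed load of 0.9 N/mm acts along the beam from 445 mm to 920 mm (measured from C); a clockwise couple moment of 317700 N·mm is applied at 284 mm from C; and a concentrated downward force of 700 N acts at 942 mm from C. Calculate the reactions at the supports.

C_x = 0, C_y = -72.41 N, D_y = 1540 N

Resultant of the distributed load: 0.9 × 475 = 427.5 N at 682.5 mm from C.
Taking moments about C: D_y·1011 − 340·847 − (0.9·475)·682.5 − 317700 − 700·942 = 0 → D_y = 1556848.75/1011 = 1539.91 ≈ 1540 N.
ΣF_y = 0: C_y + 1539.91 − 340 − 0.9·475 − 700 = 0 → C_y = -72.41 N.
ΣF_x = 0: no horizontal applied forces, so C_x = 0.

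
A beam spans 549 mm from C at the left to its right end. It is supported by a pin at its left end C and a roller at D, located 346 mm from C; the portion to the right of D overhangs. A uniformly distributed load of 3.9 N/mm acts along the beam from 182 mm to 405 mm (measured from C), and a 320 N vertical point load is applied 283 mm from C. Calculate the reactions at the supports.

Resultant of the distributed load: 3.9 × 223 = 869.7 N at 293.5 mm from C.
Moments about C: D_y·346 − (3.9·223)·293.5 − 320·283 = 0 → D_y = 345816.95/346 = 999.471 ≈ 999.5 N.
ΣF_y = 0: C_y + 999.471 − 3.9·223 − 320 = 0 → C_y = 190.2 N.
ΣF_x = 0: no horizontal applied forces, so C_x = 0.

C_x = 0, C_y = 190.2 N, D_y = 999.5 N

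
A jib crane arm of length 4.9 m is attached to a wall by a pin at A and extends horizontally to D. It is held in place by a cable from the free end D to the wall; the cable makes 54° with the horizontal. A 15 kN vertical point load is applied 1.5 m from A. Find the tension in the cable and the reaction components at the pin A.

ΣM about A: T·sin54°·4.9 − 15·1.5 = 0 → T = 22.5/(4.9·0.809017) = 5.67582 ≈ 5.676 kN.
ΣF_x = 0: A_x − T·cos54° = 0 → A_x = 5.67582 × 0.587785 = 3.336 kN.
ΣF_y = 0: A_y + T·sin54° − 15 = 0 → A_y = 15 − 5.67582 × 0.809017 = 10.41 kN.

T = 5.676 kN, A_x = 3.336 kN, A_y = 10.41 kN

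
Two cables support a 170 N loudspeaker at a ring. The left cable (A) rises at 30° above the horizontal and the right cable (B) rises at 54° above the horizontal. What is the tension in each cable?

ΣF_x = 0: −T_A·cos30° + T_B·cos54° = 0 → T_B = 1.47337·T_A.
ΣF_y = 0: T_A·sin30° + T_B·sin54° = 170.
Substitute: T_A·(0.5 + 1.47337·0.809017) = 170 → T_A = 100.474 ≈ 100.5 N.
Then T_B = 1.47337 × 100.474 = 148.0 N.

T_A = 100.5 N, T_B = 148.0 N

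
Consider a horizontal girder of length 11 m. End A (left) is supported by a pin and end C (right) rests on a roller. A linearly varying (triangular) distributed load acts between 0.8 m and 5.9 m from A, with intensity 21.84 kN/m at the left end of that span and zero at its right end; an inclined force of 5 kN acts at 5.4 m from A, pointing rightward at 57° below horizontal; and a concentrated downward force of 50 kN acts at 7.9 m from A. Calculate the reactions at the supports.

A_x = -2.723 kN, A_y = 59.26 kN, C_y = 50.62 kN

Resultant of the triangular load: ½ × 21.84 × 5.1 = 55.692 kN, acting at 2.5 m from A (one-third of the span from the peak).
ΣM about A: C_y·11 − (½·21.84·5.1)·2.5 − 5·sin57°·5.4 − 50·7.9 = 0 → C_y = 556.874/11 = 50.6249 ≈ 50.62 kN.
ΣF_y = 0: A_y + 50.6249 − ½·21.84·5.1 − 5·sin57° − 50 = 0 → A_y = 59.26 kN.
ΣF_x = 0: A_x + 5·cos57° = 0 → A_x = -2.723 kN.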